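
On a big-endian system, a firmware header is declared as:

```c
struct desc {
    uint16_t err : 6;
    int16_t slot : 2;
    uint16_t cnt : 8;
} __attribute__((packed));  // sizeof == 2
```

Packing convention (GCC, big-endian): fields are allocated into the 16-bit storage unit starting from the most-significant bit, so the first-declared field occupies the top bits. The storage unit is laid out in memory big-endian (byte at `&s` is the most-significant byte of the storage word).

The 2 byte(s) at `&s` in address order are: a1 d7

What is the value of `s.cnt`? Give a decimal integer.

215

[0]=0xa1 [1]=0xd7 (big-endian) → word 0xa1d7
err:6 @ bit 10 → (0xa1d7>>10)&0x3f = 0x28
slot:2 @ bit 8 → (0xa1d7>>8)&0x3 = 0x1
cnt:8 @ bit 0 → (0xa1d7>>0)&0xff = 0xd7  ←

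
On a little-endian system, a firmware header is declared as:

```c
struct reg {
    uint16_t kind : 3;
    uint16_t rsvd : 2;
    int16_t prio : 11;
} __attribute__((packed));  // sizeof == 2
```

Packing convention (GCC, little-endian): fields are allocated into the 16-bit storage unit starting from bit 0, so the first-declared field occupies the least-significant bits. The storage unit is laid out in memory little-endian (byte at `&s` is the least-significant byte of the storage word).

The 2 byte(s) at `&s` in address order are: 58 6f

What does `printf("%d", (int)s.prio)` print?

[0]=0x58 [1]=0x6f (little-endian) → word 0x6f58
kind:3 @ bit 0 → (0x6f58>>0)&0x7 = 0x0
rsvd:2 @ bit 3 → (0x6f58>>3)&0x3 = 0x3
prio:11 @ bit 5 → (0x6f58>>5)&0x7ff = 0x37a  ←
prio signed 11b, MSB=0: value = 890

890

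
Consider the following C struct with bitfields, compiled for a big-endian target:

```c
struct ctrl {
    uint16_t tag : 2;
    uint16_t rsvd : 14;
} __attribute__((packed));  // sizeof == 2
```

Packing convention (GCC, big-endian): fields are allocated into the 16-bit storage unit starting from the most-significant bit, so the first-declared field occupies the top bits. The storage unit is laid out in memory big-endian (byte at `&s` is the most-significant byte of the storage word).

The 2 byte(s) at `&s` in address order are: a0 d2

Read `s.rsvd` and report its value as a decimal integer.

8402

[0]=0xa0 [1]=0xd2 (big-endian) → word 0xa0d2
tag:2 @ bit 14 → (0xa0d2>>14)&0x3 = 0x2
rsvd:14 @ bit 0 → (0xa0d2>>0)&0x3fff = 0x20d2  ←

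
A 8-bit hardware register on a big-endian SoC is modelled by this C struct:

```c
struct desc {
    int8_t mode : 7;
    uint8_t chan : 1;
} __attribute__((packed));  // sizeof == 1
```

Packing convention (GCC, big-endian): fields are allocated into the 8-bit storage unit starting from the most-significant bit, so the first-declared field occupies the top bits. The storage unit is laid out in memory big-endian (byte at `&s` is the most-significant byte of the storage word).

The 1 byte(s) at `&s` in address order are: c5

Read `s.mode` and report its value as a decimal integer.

[0]=0xc5 (big-endian) → word 0xc5
mode [1+:7] = (word>>1) & 0x7f = 98  ←
chan [0+:1] = (word>>0) & 0x1 = 1
mode signed 7b, MSB=1: 98 - 128 = -30

-30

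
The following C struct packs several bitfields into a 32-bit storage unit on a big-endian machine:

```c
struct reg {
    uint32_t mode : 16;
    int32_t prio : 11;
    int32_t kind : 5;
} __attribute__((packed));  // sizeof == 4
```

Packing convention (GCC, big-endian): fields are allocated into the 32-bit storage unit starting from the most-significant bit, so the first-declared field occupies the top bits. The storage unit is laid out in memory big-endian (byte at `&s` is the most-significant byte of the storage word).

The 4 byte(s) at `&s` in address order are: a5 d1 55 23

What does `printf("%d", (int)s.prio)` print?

681

[0]=0xa5 [1]=0xd1 [2]=0x55 [3]=0x23 (big-endian) → word 0xa5d15523
mode:16 @ bit 16 → (0xa5d15523>>16)&0xffff = 0xa5d1
prio:11 @ bit 5 → (0xa5d15523>>5)&0x7ff = 0x2a9  ←
kind:5 @ bit 0 → (0xa5d15523>>0)&0x1f = 0x3
prio signed 11b, MSB=0: value = 681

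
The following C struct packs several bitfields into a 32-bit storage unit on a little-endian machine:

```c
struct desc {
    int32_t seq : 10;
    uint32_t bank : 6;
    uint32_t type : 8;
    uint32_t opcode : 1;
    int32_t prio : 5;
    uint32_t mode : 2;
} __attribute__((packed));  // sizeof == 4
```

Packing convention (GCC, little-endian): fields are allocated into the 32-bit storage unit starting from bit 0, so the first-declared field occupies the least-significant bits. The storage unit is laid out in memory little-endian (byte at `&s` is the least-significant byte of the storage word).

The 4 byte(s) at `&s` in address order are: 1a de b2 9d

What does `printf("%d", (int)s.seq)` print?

-486

[0]=0x1a [1]=0xde [2]=0xb2 [3]=0x9d (little-endian) → word 0x9db2de1a
seq:10 @ bit 0 → (0x9db2de1a>>0)&0x3ff = 0x21a  ←
bank:6 @ bit 10 → (0x9db2de1a>>10)&0x3f = 0x37
type:8 @ bit 16 → (0x9db2de1a>>16)&0xff = 0xb2
opcode:1 @ bit 24 → (0x9db2de1a>>24)&0x1 = 0x1
prio:5 @ bit 25 → (0x9db2de1a>>25)&0x1f = 0xe
mode:2 @ bit 30 → (0x9db2de1a>>30)&0x3 = 0x2
seq signed 10b, MSB=1: 538 - 1024 = -486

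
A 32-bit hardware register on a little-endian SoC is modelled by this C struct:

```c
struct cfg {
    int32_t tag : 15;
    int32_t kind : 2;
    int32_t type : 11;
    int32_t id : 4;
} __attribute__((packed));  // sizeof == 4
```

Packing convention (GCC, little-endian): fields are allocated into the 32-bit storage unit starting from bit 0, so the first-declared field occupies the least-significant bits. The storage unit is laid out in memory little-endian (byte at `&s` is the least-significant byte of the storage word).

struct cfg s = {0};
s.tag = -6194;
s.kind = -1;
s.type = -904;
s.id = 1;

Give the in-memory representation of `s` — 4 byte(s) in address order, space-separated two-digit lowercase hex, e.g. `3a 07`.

ce e7 f1 18

[0+:15] tag=-6194 & 0x7fff = 0x67ce; word=0x000067ce
[15+:2] kind=-1 & 0x3 = 0x3; word=0x0001e7ce
[17+:11] type=-904 & 0x7ff = 0x478; word=0x08f1e7ce
[28+:4] id=1 & 0xf = 0x1; word=0x18f1e7ce
word = 0x18f1e7ce → little-endian bytes:
  [0]=0xce  [1]=0xe7  [2]=0xf1  [3]=0x18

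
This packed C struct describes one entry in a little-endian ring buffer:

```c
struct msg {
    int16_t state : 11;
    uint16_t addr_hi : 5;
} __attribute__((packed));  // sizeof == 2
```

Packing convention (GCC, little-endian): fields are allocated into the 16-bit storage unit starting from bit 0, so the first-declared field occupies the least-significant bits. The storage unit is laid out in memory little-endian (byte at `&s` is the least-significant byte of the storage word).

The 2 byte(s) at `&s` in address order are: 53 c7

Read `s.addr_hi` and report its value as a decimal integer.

[0]=0x53 [1]=0xc7 (little-endian) → word 0xc753
state [0+:11] = (word>>0) & 0x7ff = 1875
addr_hi [11+:5] = (word>>11) & 0x1f = 24  ←

24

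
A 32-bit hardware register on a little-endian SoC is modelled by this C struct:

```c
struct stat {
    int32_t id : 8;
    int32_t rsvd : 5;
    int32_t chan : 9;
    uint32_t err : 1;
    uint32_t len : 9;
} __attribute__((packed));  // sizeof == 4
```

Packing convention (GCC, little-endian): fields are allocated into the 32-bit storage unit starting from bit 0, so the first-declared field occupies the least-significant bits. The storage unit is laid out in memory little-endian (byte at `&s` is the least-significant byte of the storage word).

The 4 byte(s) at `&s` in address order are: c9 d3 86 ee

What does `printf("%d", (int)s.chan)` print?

54

[0]=0xc9 [1]=0xd3 [2]=0x86 [3]=0xee (little-endian) → word 0xee86d3c9
id [0+:8] = (word>>0) & 0xff = 201
rsvd [8+:5] = (word>>8) & 0x1f = 19
chan [13+:9] = (word>>13) & 0x1ff = 54  ←
err [22+:1] = (word>>22) & 0x1 = 0
len [23+:9] = (word>>23) & 0x1ff = 477
chan signed 9b, MSB=0: value = 54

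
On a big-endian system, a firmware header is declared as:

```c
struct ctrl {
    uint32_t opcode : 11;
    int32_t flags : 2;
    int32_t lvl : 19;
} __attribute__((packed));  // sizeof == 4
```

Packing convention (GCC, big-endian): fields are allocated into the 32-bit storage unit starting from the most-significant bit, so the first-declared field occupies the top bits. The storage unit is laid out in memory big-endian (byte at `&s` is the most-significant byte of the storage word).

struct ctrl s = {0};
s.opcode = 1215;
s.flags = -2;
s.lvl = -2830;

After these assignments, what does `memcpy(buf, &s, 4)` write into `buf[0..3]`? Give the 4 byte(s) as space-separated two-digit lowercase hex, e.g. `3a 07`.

opcode:11 = 1215 → 0x4bf << 21 → word 0x97e00000
flags:2 = -2 → 0x2 << 19 → word 0x97f00000
lvl:19 = -2830 → 0x7f4f2 << 0 → word 0x97f7f4f2
word = 0x97f7f4f2 → big-endian bytes:
  [0]=0x97  [1]=0xf7  [2]=0xf4  [3]=0xf2

97 f7 f4 f2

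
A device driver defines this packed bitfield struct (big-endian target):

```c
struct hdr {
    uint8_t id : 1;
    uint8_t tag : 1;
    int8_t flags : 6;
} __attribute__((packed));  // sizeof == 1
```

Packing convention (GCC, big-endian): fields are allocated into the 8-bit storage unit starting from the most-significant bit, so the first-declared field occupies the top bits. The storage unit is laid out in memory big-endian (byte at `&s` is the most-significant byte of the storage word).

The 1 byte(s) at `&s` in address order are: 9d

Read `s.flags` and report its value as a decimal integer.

29

[0]=0x9d (big-endian) → word 0x9d
id [7+:1] = (word>>7) & 0x1 = 1
tag [6+:1] = (word>>6) & 0x1 = 0
flags [0+:6] = (word>>0) & 0x3f = 29  ←
flags signed 6b, MSB=0: value = 29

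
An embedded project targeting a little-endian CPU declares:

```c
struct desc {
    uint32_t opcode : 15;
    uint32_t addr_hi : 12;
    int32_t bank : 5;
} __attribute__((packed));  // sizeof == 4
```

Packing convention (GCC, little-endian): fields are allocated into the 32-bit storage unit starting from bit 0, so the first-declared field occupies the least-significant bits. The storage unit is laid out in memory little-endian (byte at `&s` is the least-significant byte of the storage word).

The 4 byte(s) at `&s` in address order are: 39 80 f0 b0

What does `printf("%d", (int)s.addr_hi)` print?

[0]=0x39 [1]=0x80 [2]=0xf0 [3]=0xb0 (little-endian) → word 0xb0f08039
opcode:15 @ bit 0 → (0xb0f08039>>0)&0x7fff = 0x39
addr_hi:12 @ bit 15 → (0xb0f08039>>15)&0xfff = 0x1e1  ←
bank:5 @ bit 27 → (0xb0f08039>>27)&0x1f = 0x16

481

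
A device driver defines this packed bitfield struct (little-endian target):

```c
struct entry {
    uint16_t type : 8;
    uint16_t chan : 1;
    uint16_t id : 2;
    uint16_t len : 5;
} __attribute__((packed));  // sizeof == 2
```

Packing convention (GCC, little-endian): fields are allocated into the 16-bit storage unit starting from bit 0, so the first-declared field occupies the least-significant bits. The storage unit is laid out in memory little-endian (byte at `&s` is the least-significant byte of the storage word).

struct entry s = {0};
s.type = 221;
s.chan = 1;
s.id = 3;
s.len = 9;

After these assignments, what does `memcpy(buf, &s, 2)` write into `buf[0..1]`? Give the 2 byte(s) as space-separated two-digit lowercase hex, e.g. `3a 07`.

type (8b) val=221 bits=0xdd at bit 0: 0x00dd
chan (1b) val=1 bits=0x1 at bit 8: 0x01dd
id (2b) val=3 bits=0x3 at bit 9: 0x07dd
len (5b) val=9 bits=0x9 at bit 11: 0x4fdd
word = 0x4fdd → little-endian bytes:
  [0]=0xdd  [1]=0x4f

dd 4f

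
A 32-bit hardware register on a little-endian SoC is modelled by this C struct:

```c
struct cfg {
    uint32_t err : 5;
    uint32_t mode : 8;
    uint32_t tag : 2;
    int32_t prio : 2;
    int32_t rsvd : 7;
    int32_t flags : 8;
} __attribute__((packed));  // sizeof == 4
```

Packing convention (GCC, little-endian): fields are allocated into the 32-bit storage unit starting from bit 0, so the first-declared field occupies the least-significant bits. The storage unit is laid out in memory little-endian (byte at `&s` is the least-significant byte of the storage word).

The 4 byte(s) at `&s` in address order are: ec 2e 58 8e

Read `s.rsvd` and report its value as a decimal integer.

44

[0]=0xec [1]=0x2e [2]=0x58 [3]=0x8e (little-endian) → word 0x8e582eec
err [0+:5] = (word>>0) & 0x1f = 12
mode [5+:8] = (word>>5) & 0xff = 119
tag [13+:2] = (word>>13) & 0x3 = 1
prio [15+:2] = (word>>15) & 0x3 = 0
rsvd [17+:7] = (word>>17) & 0x7f = 44  ←
flags [24+:8] = (word>>24) & 0xff = 142
rsvd signed 7b, MSB=0: value = 44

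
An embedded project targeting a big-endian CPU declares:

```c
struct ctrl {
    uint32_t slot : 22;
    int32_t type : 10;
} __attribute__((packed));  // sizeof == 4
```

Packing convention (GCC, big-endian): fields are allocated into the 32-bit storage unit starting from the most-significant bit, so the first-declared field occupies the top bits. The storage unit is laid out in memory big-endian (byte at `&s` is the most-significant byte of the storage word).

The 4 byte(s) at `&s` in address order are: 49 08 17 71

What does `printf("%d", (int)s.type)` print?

[0]=0x49 [1]=0x08 [2]=0x17 [3]=0x71 (big-endian) → word 0x49081771
slot:22 @ bit 10 → (0x49081771>>10)&0x3fffff = 0x124205
type:10 @ bit 0 → (0x49081771>>0)&0x3ff = 0x371  ←
type signed 10b, MSB=1: 881 - 1024 = -143

-143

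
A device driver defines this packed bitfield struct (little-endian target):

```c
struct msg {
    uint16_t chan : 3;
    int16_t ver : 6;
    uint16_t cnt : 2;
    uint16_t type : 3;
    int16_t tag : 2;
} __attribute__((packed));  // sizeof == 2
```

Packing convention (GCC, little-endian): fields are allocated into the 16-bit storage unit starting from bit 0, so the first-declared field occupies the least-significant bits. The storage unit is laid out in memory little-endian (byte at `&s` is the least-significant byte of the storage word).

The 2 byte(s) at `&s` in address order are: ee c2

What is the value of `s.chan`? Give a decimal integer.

[0]=0xee [1]=0xc2 (little-endian) → word 0xc2ee
chan [0+:3] = (word>>0) & 0x7 = 6  ←
ver [3+:6] = (word>>3) & 0x3f = 29
cnt [9+:2] = (word>>9) & 0x3 = 1
type [11+:3] = (word>>11) & 0x7 = 0
tag [14+:2] = (word>>14) & 0x3 = 3

6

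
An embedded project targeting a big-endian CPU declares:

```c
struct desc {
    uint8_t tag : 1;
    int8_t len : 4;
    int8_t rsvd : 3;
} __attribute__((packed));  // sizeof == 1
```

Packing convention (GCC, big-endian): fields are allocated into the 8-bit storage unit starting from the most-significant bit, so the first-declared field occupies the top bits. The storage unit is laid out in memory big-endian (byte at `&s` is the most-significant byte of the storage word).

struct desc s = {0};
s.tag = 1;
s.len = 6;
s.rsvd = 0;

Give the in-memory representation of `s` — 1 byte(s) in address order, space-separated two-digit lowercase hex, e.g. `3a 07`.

tag (1b) val=1 bits=0x1 at bit 7: 0x80
len (4b) val=6 bits=0x6 at bit 3: 0xb0
rsvd (3b) val=0 bits=0x0 at bit 0: 0xb0
word = 0xb0 → big-endian bytes:
  [0]=0xb0

b0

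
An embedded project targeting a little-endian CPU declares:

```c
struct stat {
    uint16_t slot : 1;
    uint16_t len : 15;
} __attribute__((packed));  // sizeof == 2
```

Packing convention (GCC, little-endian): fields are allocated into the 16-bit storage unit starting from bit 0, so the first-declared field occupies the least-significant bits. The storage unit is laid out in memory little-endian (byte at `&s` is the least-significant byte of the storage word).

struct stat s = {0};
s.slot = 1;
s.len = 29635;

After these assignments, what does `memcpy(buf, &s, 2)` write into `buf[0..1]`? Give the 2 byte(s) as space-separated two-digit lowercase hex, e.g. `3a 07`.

87 e7

slot:1 = 1 → 0x1 << 0 → word 0x0001
len:15 = 29635 → 0x73c3 << 1 → word 0xe787
word = 0xe787 → little-endian bytes:
  [0]=0x87  [1]=0xe7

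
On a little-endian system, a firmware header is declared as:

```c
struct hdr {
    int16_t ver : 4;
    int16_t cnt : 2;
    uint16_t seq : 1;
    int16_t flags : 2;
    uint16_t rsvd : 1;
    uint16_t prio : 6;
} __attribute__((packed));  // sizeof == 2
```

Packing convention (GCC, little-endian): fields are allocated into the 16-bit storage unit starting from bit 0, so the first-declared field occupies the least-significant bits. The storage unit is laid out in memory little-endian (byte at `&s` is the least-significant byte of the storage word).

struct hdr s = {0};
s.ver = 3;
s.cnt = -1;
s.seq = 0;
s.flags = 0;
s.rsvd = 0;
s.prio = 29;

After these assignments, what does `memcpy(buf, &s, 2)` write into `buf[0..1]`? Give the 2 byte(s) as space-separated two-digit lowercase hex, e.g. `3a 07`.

33 74

[0+:4] ver=3 & 0xf = 0x3; word=0x0003
[4+:2] cnt=-1 & 0x3 = 0x3; word=0x0033
[6+:1] seq=0 & 0x1 = 0x0; word=0x0033
[7+:2] flags=0 & 0x3 = 0x0; word=0x0033
[9+:1] rsvd=0 & 0x1 = 0x0; word=0x0033
[10+:6] prio=29 & 0x3f = 0x1d; word=0x7433
word = 0x7433 → little-endian bytes:
  [0]=0x33  [1]=0x74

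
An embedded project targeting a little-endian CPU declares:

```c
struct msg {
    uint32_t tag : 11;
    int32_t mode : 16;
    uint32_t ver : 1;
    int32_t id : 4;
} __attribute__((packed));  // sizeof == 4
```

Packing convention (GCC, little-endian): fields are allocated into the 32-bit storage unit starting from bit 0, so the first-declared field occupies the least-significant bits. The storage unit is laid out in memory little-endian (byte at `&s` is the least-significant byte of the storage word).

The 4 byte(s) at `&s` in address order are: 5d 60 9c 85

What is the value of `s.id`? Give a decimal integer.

-8

[0]=0x5d [1]=0x60 [2]=0x9c [3]=0x85 (little-endian) → word 0x859c605d
tag:11 @ bit 0 → (0x859c605d>>0)&0x7ff = 0x5d
mode:16 @ bit 11 → (0x859c605d>>11)&0xffff = 0xb38c
ver:1 @ bit 27 → (0x859c605d>>27)&0x1 = 0x0
id:4 @ bit 28 → (0x859c605d>>28)&0xf = 0x8  ←
id signed 4b, MSB=1: 8 - 16 = -8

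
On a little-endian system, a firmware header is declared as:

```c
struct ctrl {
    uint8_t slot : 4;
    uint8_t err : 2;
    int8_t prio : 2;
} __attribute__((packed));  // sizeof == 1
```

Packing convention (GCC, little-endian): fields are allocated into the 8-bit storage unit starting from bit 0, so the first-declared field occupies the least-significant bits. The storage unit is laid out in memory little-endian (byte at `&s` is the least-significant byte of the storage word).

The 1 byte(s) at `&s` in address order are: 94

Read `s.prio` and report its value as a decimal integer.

-2

[0]=0x94 (little-endian) → word 0x94
slot [0+:4] = (word>>0) & 0xf = 4
err [4+:2] = (word>>4) & 0x3 = 1
prio [6+:2] = (word>>6) & 0x3 = 2  ←
prio signed 2b, MSB=1: 2 - 4 = -2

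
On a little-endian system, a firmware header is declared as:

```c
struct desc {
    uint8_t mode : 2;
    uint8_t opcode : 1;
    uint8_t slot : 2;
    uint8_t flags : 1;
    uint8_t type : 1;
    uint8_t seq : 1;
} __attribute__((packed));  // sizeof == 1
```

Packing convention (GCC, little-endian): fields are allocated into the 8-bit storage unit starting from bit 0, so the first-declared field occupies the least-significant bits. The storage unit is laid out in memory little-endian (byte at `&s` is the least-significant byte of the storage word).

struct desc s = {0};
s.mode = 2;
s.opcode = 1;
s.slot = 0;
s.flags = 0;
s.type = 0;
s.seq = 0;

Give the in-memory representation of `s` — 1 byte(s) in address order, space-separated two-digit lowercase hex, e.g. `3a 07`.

06

[0+:2] mode=2 & 0x3 = 0x2; word=0x02
[2+:1] opcode=1 & 0x1 = 0x1; word=0x06
[3+:2] slot=0 & 0x3 = 0x0; word=0x06
[5+:1] flags=0 & 0x1 = 0x0; word=0x06
[6+:1] type=0 & 0x1 = 0x0; word=0x06
[7+:1] seq=0 & 0x1 = 0x0; word=0x06
word = 0x06 → little-endian bytes:
  [0]=0x06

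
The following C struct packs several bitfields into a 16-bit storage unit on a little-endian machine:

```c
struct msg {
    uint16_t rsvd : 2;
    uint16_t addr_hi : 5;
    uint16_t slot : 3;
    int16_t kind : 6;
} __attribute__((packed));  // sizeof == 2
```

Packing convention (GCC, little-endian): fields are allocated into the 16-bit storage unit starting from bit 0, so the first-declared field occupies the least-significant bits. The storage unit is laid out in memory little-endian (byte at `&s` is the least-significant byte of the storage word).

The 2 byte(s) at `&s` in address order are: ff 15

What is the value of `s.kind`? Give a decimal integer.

5

[0]=0xff [1]=0x15 (little-endian) → word 0x15ff
rsvd:2 @ bit 0 → (0x15ff>>0)&0x3 = 0x3
addr_hi:5 @ bit 2 → (0x15ff>>2)&0x1f = 0x1f
slot:3 @ bit 7 → (0x15ff>>7)&0x7 = 0x3
kind:6 @ bit 10 → (0x15ff>>10)&0x3f = 0x5  ←
kind signed 6b, MSB=0: value = 5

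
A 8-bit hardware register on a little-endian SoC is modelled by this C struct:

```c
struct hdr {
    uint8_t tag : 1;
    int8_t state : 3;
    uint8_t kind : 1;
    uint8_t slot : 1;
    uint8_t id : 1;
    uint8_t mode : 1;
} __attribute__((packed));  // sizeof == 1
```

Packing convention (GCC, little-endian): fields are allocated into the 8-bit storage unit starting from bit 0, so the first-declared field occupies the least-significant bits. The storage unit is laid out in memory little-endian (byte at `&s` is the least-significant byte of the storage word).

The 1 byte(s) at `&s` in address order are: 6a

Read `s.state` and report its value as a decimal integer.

[0]=0x6a (little-endian) → word 0x6a
tag [0+:1] = (word>>0) & 0x1 = 0
state [1+:3] = (word>>1) & 0x7 = 5  ←
kind [4+:1] = (word>>4) & 0x1 = 0
slot [5+:1] = (word>>5) & 0x1 = 1
id [6+:1] = (word>>6) & 0x1 = 1
mode [7+:1] = (word>>7) & 0x1 = 0
state signed 3b, MSB=1: 5 - 8 = -3

-3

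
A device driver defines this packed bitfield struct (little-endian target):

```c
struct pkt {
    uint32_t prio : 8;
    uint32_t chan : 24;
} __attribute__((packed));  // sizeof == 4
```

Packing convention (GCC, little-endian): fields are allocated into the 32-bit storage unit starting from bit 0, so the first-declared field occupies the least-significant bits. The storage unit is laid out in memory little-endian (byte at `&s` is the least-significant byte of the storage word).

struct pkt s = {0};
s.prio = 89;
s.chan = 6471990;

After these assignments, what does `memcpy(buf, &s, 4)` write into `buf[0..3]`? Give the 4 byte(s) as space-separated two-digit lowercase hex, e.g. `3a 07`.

59 36 c1 62

[0+:8] prio=89 & 0xff = 0x59; word=0x00000059
[8+:24] chan=6471990 & 0xffffff = 0x62c136; word=0x62c13659
word = 0x62c13659 → little-endian bytes:
  [0]=0x59  [1]=0x36  [2]=0xc1  [3]=0x62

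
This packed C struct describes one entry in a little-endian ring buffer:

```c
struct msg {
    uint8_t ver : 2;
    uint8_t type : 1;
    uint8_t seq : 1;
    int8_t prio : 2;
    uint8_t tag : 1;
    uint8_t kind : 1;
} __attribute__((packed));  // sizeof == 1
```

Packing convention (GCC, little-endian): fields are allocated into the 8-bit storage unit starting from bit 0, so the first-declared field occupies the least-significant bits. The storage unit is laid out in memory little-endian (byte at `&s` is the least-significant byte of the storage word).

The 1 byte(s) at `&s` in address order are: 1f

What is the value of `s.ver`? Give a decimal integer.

3

[0]=0x1f (little-endian) → word 0x1f
ver [0+:2] = (word>>0) & 0x3 = 3  ←
type [2+:1] = (word>>2) & 0x1 = 1
seq [3+:1] = (word>>3) & 0x1 = 1
prio [4+:2] = (word>>4) & 0x3 = 1
tag [6+:1] = (word>>6) & 0x1 = 0
kind [7+:1] = (word>>7) & 0x1 = 0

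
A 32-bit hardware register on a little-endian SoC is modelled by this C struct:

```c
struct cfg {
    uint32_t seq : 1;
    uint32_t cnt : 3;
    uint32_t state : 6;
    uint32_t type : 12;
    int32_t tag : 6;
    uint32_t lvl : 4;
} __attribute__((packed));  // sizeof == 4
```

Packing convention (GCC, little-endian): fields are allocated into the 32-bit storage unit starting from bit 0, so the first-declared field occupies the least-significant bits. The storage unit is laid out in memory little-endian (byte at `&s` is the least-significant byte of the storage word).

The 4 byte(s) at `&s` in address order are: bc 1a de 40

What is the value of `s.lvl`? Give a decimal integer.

4

[0]=0xbc [1]=0x1a [2]=0xde [3]=0x40 (little-endian) → word 0x40de1abc
seq:1 @ bit 0 → (0x40de1abc>>0)&0x1 = 0x0
cnt:3 @ bit 1 → (0x40de1abc>>1)&0x7 = 0x6
state:6 @ bit 4 → (0x40de1abc>>4)&0x3f = 0x2b
type:12 @ bit 10 → (0x40de1abc>>10)&0xfff = 0x786
tag:6 @ bit 22 → (0x40de1abc>>22)&0x3f = 0x3
lvl:4 @ bit 28 → (0x40de1abc>>28)&0xf = 0x4  ←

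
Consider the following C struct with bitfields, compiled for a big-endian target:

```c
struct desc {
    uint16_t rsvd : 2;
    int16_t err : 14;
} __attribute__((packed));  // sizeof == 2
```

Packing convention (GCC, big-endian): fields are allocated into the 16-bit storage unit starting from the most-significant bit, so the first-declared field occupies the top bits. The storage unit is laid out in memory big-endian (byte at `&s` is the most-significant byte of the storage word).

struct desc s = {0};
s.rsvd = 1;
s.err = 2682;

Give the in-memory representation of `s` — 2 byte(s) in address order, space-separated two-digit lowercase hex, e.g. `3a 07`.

4a 7a

rsvd (2b) val=1 bits=0x1 at bit 14: 0x4000
err (14b) val=2682 bits=0xa7a at bit 0: 0x4a7a
word = 0x4a7a → big-endian bytes:
  [0]=0x4a  [1]=0x7a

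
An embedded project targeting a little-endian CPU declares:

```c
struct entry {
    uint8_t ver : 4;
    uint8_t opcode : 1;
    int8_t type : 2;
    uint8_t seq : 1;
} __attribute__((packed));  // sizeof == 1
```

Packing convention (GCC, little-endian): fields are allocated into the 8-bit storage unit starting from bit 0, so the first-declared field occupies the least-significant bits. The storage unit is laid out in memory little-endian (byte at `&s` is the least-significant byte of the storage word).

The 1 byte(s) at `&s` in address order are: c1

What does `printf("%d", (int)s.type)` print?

-2

[0]=0xc1 (little-endian) → word 0xc1
ver:4 @ bit 0 → (0xc1>>0)&0xf = 0x1
opcode:1 @ bit 4 → (0xc1>>4)&0x1 = 0x0
type:2 @ bit 5 → (0xc1>>5)&0x3 = 0x2  ←
seq:1 @ bit 7 → (0xc1>>7)&0x1 = 0x1
type signed 2b, MSB=1: 2 - 4 = -2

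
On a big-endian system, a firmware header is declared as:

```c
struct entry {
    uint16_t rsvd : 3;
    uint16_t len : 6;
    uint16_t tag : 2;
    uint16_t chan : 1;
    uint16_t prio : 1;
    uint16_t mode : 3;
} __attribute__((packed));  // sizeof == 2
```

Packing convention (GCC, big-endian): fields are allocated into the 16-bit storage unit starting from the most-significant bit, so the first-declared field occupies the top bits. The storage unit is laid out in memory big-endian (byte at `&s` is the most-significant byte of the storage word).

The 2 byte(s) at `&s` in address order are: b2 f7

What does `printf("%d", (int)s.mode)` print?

[0]=0xb2 [1]=0xf7 (big-endian) → word 0xb2f7
rsvd [13+:3] = (word>>13) & 0x7 = 5
len [7+:6] = (word>>7) & 0x3f = 37
tag [5+:2] = (word>>5) & 0x3 = 3
chan [4+:1] = (word>>4) & 0x1 = 1
prio [3+:1] = (word>>3) & 0x1 = 0
mode [0+:3] = (word>>0) & 0x7 = 7  ←

7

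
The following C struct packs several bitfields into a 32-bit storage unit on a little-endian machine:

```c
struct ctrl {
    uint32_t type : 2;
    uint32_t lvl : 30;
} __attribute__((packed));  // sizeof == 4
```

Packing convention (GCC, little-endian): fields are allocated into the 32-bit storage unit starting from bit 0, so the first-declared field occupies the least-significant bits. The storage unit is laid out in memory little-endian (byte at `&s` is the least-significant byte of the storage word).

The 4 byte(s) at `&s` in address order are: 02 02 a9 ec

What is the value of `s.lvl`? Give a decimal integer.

992624768

[0]=0x02 [1]=0x02 [2]=0xa9 [3]=0xec (little-endian) → word 0xeca90202
type [0+:2] = (word>>0) & 0x3 = 2
lvl [2+:30] = (word>>2) & 0x3fffffff = 992624768  ←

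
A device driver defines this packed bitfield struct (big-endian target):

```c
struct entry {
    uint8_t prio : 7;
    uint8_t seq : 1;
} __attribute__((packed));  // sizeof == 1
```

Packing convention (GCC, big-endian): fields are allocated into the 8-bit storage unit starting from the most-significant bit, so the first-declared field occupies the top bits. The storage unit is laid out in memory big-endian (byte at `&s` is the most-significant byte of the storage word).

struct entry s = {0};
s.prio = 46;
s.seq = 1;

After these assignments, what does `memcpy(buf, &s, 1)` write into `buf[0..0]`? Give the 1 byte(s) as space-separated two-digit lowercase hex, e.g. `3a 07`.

5d

prio:7 = 46 → 0x2e << 1 → word 0x5c
seq:1 = 1 → 0x1 << 0 → word 0x5d
word = 0x5d → big-endian bytes:
  [0]=0x5d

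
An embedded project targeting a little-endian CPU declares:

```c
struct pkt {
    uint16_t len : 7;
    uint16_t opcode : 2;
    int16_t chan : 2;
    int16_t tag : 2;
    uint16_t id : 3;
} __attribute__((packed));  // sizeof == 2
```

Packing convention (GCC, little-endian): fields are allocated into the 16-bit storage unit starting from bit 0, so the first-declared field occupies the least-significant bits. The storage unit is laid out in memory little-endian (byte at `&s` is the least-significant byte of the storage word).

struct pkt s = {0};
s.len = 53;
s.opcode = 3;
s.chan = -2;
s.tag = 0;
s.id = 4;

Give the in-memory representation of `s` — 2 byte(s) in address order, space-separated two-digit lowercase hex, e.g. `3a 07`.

len:7 = 53 → 0x35 << 0 → word 0x0035
opcode:2 = 3 → 0x3 << 7 → word 0x01b5
chan:2 = -2 → 0x2 << 9 → word 0x05b5
tag:2 = 0 → 0x0 << 11 → word 0x05b5
id:3 = 4 → 0x4 << 13 → word 0x85b5
word = 0x85b5 → little-endian bytes:
  [0]=0xb5  [1]=0x85

b5 85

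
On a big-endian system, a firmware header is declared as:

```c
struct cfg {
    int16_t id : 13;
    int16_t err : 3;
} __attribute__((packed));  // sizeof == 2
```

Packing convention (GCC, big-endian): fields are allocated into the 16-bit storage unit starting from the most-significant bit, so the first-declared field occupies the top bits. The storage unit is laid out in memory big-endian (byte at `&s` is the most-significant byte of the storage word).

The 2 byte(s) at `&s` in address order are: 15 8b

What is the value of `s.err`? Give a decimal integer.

3

[0]=0x15 [1]=0x8b (big-endian) → word 0x158b
id:13 @ bit 3 → (0x158b>>3)&0x1fff = 0x2b1
err:3 @ bit 0 → (0x158b>>0)&0x7 = 0x3  ←
err signed 3b, MSB=0: value = 3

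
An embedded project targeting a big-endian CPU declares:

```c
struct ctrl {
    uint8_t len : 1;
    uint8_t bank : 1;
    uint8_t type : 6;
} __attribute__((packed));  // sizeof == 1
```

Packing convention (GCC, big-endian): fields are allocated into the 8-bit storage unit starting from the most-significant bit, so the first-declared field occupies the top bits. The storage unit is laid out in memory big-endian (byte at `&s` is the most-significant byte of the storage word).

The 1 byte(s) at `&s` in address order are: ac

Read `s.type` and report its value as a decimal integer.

[0]=0xac (big-endian) → word 0xac
len [7+:1] = (word>>7) & 0x1 = 1
bank [6+:1] = (word>>6) & 0x1 = 0
type [0+:6] = (word>>0) & 0x3f = 44  ←

44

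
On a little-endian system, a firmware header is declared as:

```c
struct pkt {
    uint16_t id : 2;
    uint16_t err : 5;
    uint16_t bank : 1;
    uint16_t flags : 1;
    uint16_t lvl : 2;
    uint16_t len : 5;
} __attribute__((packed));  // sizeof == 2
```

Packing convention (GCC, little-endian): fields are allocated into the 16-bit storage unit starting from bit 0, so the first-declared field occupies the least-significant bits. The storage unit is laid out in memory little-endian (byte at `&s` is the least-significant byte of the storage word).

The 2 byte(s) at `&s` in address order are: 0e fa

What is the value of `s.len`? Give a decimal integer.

31

[0]=0x0e [1]=0xfa (little-endian) → word 0xfa0e
id [0+:2] = (word>>0) & 0x3 = 2
err [2+:5] = (word>>2) & 0x1f = 3
bank [7+:1] = (word>>7) & 0x1 = 0
flags [8+:1] = (word>>8) & 0x1 = 0
lvl [9+:2] = (word>>9) & 0x3 = 1
len [11+:5] = (word>>11) & 0x1f = 31  ←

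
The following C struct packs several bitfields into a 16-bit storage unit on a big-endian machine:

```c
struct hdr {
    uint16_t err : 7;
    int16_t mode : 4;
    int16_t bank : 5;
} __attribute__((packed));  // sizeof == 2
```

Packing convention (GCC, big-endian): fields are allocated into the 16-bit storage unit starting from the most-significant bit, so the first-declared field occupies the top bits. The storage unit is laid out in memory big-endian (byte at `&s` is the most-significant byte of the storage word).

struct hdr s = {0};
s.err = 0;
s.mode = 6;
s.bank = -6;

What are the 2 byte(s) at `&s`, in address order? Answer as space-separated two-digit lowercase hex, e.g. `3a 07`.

err (7b) val=0 bits=0x0 at bit 9: 0x0000
mode (4b) val=6 bits=0x6 at bit 5: 0x00c0
bank (5b) val=-6 bits=0x1a at bit 0: 0x00da
word = 0x00da → big-endian bytes:
  [0]=0x00  [1]=0xda

00 da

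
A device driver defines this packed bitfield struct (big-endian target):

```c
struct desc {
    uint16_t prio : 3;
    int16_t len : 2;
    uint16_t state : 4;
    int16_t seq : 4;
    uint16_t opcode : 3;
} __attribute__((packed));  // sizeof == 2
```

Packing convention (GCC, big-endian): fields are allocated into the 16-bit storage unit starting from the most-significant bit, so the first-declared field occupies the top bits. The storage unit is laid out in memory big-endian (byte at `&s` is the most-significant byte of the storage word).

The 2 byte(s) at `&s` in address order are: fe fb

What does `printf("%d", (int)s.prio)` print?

[0]=0xfe [1]=0xfb (big-endian) → word 0xfefb
prio [13+:3] = (word>>13) & 0x7 = 7  ←
len [11+:2] = (word>>11) & 0x3 = 3
state [7+:4] = (word>>7) & 0xf = 13
seq [3+:4] = (word>>3) & 0xf = 15
opcode [0+:3] = (word>>0) & 0x7 = 3

7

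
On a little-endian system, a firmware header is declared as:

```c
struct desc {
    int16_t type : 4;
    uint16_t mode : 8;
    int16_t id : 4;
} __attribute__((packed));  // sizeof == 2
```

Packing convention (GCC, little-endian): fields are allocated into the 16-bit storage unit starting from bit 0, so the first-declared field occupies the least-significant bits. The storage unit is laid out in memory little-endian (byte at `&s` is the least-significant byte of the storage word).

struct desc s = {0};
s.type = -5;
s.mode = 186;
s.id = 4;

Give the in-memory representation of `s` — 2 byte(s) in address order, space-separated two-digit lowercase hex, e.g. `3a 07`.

[0+:4] type=-5 & 0xf = 0xb; word=0x000b
[4+:8] mode=186 & 0xff = 0xba; word=0x0bab
[12+:4] id=4 & 0xf = 0x4; word=0x4bab
word = 0x4bab → little-endian bytes:
  [0]=0xab  [1]=0x4b

ab 4b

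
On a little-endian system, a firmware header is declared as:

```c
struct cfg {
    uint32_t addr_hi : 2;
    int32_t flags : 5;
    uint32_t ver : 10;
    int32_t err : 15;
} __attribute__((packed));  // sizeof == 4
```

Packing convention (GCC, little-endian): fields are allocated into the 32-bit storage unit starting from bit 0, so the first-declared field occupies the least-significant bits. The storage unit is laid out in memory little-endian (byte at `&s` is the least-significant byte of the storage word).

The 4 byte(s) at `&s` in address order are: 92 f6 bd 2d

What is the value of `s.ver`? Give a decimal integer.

[0]=0x92 [1]=0xf6 [2]=0xbd [3]=0x2d (little-endian) → word 0x2dbdf692
addr_hi [0+:2] = (word>>0) & 0x3 = 2
flags [2+:5] = (word>>2) & 0x1f = 4
ver [7+:10] = (word>>7) & 0x3ff = 1005  ←
err [17+:15] = (word>>17) & 0x7fff = 5854

1005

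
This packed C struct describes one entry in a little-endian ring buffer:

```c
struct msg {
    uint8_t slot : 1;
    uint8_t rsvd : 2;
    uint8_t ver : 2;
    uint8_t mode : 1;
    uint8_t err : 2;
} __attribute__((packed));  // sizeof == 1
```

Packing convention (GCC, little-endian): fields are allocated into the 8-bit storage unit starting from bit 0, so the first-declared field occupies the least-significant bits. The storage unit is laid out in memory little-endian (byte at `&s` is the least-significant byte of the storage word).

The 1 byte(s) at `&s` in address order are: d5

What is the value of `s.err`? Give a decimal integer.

3

[0]=0xd5 (little-endian) → word 0xd5
slot:1 @ bit 0 → (0xd5>>0)&0x1 = 0x1
rsvd:2 @ bit 1 → (0xd5>>1)&0x3 = 0x2
ver:2 @ bit 3 → (0xd5>>3)&0x3 = 0x2
mode:1 @ bit 5 → (0xd5>>5)&0x1 = 0x0
err:2 @ bit 6 → (0xd5>>6)&0x3 = 0x3  ←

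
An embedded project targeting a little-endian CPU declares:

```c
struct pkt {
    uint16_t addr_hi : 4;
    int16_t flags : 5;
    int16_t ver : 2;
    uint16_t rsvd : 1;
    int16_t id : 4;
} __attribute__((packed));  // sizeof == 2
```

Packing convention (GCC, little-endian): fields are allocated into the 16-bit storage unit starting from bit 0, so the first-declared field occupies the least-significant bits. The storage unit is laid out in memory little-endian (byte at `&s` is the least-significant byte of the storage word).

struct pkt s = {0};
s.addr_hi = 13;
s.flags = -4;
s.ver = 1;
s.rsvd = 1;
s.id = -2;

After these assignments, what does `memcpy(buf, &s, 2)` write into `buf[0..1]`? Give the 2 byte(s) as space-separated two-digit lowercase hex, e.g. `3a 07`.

addr_hi:4 = 13 → 0xd << 0 → word 0x000d
flags:5 = -4 → 0x1c << 4 → word 0x01cd
ver:2 = 1 → 0x1 << 9 → word 0x03cd
rsvd:1 = 1 → 0x1 << 11 → word 0x0bcd
id:4 = -2 → 0xe << 12 → word 0xebcd
word = 0xebcd → little-endian bytes:
  [0]=0xcd  [1]=0xeb

cd eb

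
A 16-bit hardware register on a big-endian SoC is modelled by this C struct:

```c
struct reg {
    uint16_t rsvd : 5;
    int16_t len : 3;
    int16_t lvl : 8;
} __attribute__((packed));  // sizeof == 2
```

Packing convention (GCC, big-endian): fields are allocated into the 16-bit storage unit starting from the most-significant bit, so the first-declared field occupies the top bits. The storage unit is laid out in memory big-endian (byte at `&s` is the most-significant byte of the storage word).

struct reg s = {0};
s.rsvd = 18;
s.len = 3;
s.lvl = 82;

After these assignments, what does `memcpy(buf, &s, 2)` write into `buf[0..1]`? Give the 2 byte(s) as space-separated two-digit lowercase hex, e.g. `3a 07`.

rsvd:5 = 18 → 0x12 << 11 → word 0x9000
len:3 = 3 → 0x3 << 8 → word 0x9300
lvl:8 = 82 → 0x52 << 0 → word 0x9352
word = 0x9352 → big-endian bytes:
  [0]=0x93  [1]=0x52

93 52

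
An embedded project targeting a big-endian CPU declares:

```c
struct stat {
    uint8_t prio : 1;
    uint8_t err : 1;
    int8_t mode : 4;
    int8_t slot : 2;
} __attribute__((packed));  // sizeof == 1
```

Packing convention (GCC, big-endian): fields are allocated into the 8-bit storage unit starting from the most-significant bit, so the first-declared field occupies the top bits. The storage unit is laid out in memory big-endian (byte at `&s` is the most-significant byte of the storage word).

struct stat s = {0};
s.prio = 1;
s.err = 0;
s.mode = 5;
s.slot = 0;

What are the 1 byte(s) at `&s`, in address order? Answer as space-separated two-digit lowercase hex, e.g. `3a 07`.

94

prio (1b) val=1 bits=0x1 at bit 7: 0x80
err (1b) val=0 bits=0x0 at bit 6: 0x80
mode (4b) val=5 bits=0x5 at bit 2: 0x94
slot (2b) val=0 bits=0x0 at bit 0: 0x94
word = 0x94 → big-endian bytes:
  [0]=0x94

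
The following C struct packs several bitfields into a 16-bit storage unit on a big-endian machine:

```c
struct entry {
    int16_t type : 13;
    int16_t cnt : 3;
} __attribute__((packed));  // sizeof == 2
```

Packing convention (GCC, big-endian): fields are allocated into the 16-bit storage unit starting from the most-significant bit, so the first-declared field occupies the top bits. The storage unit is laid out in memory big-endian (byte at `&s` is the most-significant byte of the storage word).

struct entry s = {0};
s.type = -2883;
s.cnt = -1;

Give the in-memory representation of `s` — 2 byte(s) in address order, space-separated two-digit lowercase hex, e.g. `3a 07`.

type (13b) val=-2883 bits=0x14bd at bit 3: 0xa5e8
cnt (3b) val=-1 bits=0x7 at bit 0: 0xa5ef
word = 0xa5ef → big-endian bytes:
  [0]=0xa5  [1]=0xef

a5 ef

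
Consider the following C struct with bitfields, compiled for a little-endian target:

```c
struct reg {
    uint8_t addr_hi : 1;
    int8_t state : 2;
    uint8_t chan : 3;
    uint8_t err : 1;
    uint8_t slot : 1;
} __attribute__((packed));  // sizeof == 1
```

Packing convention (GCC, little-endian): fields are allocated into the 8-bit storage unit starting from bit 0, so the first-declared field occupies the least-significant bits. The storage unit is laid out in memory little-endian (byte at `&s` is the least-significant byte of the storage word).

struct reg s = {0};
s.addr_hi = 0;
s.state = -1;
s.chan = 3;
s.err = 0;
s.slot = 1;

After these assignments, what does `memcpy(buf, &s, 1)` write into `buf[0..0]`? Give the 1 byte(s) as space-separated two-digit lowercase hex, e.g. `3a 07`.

addr_hi:1 = 0 → 0x0 << 0 → word 0x00
state:2 = -1 → 0x3 << 1 → word 0x06
chan:3 = 3 → 0x3 << 3 → word 0x1e
err:1 = 0 → 0x0 << 6 → word 0x1e
slot:1 = 1 → 0x1 << 7 → word 0x9e
word = 0x9e → little-endian bytes:
  [0]=0x9e

9e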